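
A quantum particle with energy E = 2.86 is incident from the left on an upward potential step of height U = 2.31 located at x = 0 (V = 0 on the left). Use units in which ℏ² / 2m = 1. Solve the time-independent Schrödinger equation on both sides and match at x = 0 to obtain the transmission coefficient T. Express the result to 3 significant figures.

T = 0.848

On each side the TISE gives plane waves with k = √(2m(E − V))/ℏ: k₁ = √(2·½·2.86) = 1.691, k₂ = √(2·½·0.55) = 0.7416.
Matching ψ and ψ′ at x = 0 gives r = (k₁ − k₂)/(k₁ + k₂), so R = r² = 0.1523 and T = 1 − R = 0.8477.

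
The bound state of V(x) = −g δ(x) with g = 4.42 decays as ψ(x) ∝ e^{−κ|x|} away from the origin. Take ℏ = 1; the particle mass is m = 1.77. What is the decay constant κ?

Integrating the TISE across x = 0 gives the cusp condition ψ'(0⁺) − ψ'(0⁻) = −(2mg/ℏ²)ψ(0).
With ψ ∝ e^{−κ|x|} this yields −2κ = −2mg/ℏ², so κ = mg/ℏ² = 7.823.

κ = 7.82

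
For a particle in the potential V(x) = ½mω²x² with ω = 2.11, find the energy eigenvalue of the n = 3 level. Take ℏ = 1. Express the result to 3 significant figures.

E = 7.39

Using E_n = (n + ½)ℏω: E_3 = 3.5 × 2.11 = 7.385.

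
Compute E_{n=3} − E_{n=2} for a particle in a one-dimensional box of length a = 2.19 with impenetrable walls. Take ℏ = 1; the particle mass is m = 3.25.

E_n = n²π²ℏ²/(2ma²), so ΔE = (3² − 2²) π²ℏ²/(2ma²).
ΔE = 5 × π² / (2 × 3.25 × 2.19²) = 1.583.

ΔE = 1.58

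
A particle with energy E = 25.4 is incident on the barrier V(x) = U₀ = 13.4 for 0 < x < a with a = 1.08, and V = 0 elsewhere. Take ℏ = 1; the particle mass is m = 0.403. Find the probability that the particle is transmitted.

T = 0.993

Above the barrier the interior wavenumber is k₂ = √(2m(E − U₀))/ℏ = 3.110, giving phase k₂a = 3.359.
Matching at both interfaces gives T⁻¹ = 1 + U₀² sin²(k₂a) / [4E(E − U₀)] = 1.007, hence T = 0.993.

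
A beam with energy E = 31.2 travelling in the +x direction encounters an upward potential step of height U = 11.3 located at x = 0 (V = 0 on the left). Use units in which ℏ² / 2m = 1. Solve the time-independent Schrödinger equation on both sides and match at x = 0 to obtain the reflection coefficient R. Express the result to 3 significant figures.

On each side the TISE gives plane waves with k = √(2m(E − V))/ℏ: k₁ = √(2·½·31.2) = 5.586, k₂ = √(2·½·19.9) = 4.461.
Matching ψ and ψ′ at x = 0 gives r = (k₁ − k₂)/(k₁ + k₂), so R = r² = 0.01253 and T = 1 − R = 0.9875.

R = 0.0125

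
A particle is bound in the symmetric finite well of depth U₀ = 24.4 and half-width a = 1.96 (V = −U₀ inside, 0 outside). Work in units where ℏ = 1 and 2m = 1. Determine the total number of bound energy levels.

The dimensionless depth is z₀ = a√(2mU₀)/ℏ = 1.96 × √(24.40) = 9.682.
The even/odd transcendental equations gain one root per π/2 in z₀, giving N = 1 + ⌊2z₀/π⌋ = 1 + ⌊6.164⌋ = 7.

N = 7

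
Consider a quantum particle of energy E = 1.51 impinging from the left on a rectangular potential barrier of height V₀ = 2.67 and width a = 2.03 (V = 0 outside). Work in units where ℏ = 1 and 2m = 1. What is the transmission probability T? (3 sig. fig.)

T = 0.0484

Since E < V₀ the interior solution is evanescent with decay constant κ = √(2m(V₀ − E))/ℏ = 1.077.
κa = 2.186, sinh(κa) = 4.395.
Matching ψ, ψ′ at both faces gives T = [1 + V₀² sinh²(κa) / (4E(V₀ − E))]⁻¹ = 1/20.66 = 0.0484.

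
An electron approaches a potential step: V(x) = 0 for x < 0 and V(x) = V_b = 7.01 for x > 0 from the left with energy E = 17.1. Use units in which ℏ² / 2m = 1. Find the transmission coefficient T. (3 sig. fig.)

T = 0.983

The wavenumbers are k₁ = √(2mE)/ℏ = 4.135 on the left and k₂ = √(2m(E − V_b))/ℏ = 3.176 on the right.
Matching ψ and ψ′ at x = 0 gives r = (k₁ − k₂)/(k₁ + k₂), so R = r² = 0.01719 and T = 1 − R = 0.9828.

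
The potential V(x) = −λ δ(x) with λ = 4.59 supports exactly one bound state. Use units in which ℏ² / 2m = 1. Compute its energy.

For x ≠ 0 the bound state is ψ ∝ e^{−κ|x|}; integrating the TISE across the delta gives the cusp condition 2κ = 2mλ/ℏ², so κ = 2.295.
Then E = −ℏ²κ²/(2m) = −mλ²/(2ℏ²) = -5.267.

E = -5.27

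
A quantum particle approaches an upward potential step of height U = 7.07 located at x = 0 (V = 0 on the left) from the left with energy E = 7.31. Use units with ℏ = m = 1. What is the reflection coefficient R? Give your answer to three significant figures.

R = 0.481

The wavenumbers are k₁ = √(2mE)/ℏ = 3.824 on the left and k₂ = √(2m(E − U))/ℏ = 0.6928 on the right.
Matching ψ and ψ′ at x = 0 gives r = (k₁ − k₂)/(k₁ + k₂), so R = r² = 0.4805 and T = 1 − R = 0.5195.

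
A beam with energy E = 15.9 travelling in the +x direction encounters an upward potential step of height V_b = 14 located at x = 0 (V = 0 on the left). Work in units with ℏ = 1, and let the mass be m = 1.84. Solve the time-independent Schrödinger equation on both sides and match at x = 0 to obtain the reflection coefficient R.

On each side the TISE gives plane waves with k = √(2m(E − V))/ℏ: k₁ = √(2·1.84·15.9) = 7.649, k₂ = √(2·1.84·1.9) = 2.644.
Continuity of ψ and ψ′ at the step yields the reflection amplitude r = (k₁ − k₂)/(k₁ + k₂) = 0.4862; thus R = |r|² = 0.2364, T = 0.7636.

R = 0.236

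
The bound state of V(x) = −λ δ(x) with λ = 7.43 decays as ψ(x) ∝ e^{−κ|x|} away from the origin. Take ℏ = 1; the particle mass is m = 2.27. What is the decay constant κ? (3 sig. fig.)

Integrate −(ℏ²/2m)ψ'' − λδ(x)ψ = Eψ from −ε to +ε: the ψ'' term gives ψ'(0⁺) − ψ'(0⁻) and the δ term gives −(2mλ/ℏ²)ψ(0).
With ψ ∝ e^{−κ|x|} this yields −2κ = −2mλ/ℏ², so κ = mλ/ℏ² = 16.87.

κ = 16.9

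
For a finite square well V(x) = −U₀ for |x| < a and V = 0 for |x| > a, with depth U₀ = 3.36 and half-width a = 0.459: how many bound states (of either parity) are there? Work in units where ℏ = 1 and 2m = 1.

N = 1

Define the well-strength parameter z₀ = (a/ℏ)√(2mU₀) = 0.459 × √(2·0.5·3.36) = 0.8414.
A new bound state (alternating even/odd) appears each time z₀ passes a multiple of π/2, so N = ⌊2z₀/π⌋ + 1 = ⌊0.5356⌋ + 1 = 1.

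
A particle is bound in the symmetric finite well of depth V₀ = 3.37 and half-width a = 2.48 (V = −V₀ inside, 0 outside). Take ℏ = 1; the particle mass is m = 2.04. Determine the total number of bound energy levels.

Define the well-strength parameter z₀ = (a/ℏ)√(2mV₀) = 2.48 × √(2·2.04·3.37) = 9.196.
A new bound state (alternating even/odd) appears each time z₀ passes a multiple of π/2, so N = ⌊2z₀/π⌋ + 1 = ⌊5.854⌋ + 1 = 6.

N = 6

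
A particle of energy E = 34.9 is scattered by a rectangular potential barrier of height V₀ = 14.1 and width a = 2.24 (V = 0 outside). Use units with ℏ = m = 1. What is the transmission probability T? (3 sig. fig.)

Above the barrier the interior wavenumber is k₂ = √(2m(E − V₀))/ℏ = 6.450, giving phase k₂a = 14.45.
T = [1 + V₀² sin²(k₂a) / (4E(E − V₀))]⁻¹ = 1/1.062 = 0.942.

T = 0.942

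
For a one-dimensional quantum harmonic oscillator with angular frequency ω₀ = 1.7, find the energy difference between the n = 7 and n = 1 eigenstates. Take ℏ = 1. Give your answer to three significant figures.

E_n = ℏω₀(n + ½), so ΔE = (7 − 1) ℏω₀ = 6 × 1.7 = 10.20.

ΔE = 10.2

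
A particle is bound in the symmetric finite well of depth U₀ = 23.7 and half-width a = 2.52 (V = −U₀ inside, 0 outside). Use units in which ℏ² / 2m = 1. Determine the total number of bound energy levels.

N = 8

Define the well-strength parameter z₀ = (a/ℏ)√(2mU₀) = 2.52 × √(2·0.5·23.7) = 12.27.
The even/odd transcendental equations gain one root per π/2 in z₀, giving N = 1 + ⌊2z₀/π⌋ = 1 + ⌊7.810⌋ = 8.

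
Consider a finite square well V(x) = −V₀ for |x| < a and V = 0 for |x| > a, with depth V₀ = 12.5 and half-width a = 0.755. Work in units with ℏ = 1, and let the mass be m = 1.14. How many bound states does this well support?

The dimensionless depth is z₀ = a√(2mV₀)/ℏ = 0.755 × √(28.50) = 4.031.
A new bound state (alternating even/odd) appears each time z₀ passes a multiple of π/2, so N = ⌊2z₀/π⌋ + 1 = ⌊2.566⌋ + 1 = 3.

N = 3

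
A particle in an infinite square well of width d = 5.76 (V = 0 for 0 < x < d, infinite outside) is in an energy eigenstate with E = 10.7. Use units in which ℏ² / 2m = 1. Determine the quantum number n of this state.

n = 6

For an infinite well E_n = n²π²ℏ²/(2md²), so n = (d/πℏ)√(2mE).
n = (5.76/π) × √(2 × 0.5 × 10.7) = 5.997 → n = 6.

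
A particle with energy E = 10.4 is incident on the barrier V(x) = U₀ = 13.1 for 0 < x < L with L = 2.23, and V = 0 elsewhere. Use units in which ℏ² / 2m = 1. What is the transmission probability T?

E < U₀: inside the barrier ψ ∝ e^{±κx} with κ = √(2m(U₀ − E))/ℏ = 1.643.
κL = 3.664, sinh(κL) = 19.50.
Matching ψ, ψ′ at both faces gives T = [1 + U₀² sinh²(κL) / (4E(U₀ − E))]⁻¹ = 1/582.0 = 0.00172.

T = 0.00172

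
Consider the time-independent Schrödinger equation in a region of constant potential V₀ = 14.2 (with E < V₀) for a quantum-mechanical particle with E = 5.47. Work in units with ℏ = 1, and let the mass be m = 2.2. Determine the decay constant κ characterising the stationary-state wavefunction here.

Since E < V₀ the TISE in this region is ψ'' = κ²ψ with κ = √(2m(V₀ − E))/ℏ.
κ = √(2 × 2.2 × 8.73) = 6.198.

κ = 6.20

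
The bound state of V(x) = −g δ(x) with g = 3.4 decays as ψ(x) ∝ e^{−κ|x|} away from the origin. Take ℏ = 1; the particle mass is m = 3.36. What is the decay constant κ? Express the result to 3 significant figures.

κ = 11.4

Integrating the TISE across x = 0 gives the cusp condition ψ'(0⁺) − ψ'(0⁻) = −(2mg/ℏ²)ψ(0).
With ψ ∝ e^{−κ|x|} this yields −2κ = −2mg/ℏ², so κ = mg/ℏ² = 11.42.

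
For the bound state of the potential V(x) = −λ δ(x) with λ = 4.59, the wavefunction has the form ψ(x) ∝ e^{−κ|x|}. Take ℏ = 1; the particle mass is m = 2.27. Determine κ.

κ = 10.4

Integrating the TISE across x = 0 gives the cusp condition ψ'(0⁺) − ψ'(0⁻) = −(2mλ/ℏ²)ψ(0).
With ψ ∝ e^{−κ|x|} this yields −2κ = −2mλ/ℏ², so κ = mλ/ℏ² = 10.42.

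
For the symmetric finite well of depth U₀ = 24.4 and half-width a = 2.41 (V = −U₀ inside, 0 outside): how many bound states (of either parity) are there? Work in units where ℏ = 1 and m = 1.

The dimensionless depth is z₀ = a√(2mU₀)/ℏ = 2.41 × √(48.80) = 16.84.
The even/odd transcendental equations gain one root per π/2 in z₀, giving N = 1 + ⌊2z₀/π⌋ = 1 + ⌊10.72⌋ = 11.

N = 11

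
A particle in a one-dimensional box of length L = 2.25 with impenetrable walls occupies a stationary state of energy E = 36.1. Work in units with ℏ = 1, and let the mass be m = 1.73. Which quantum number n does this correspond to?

n = 8

From E_n = n²π²ℏ²/(2mL²) invert to n = √(2mL²E)/(πℏ).
n = (2.25/π) × √(2 × 1.73 × 36.1) = 8.004 → n = 8.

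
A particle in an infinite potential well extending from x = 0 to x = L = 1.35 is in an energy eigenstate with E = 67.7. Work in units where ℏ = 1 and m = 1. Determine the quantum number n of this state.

n = 5

For an infinite well E_n = n²π²ℏ²/(2mL²), so n = (L/πℏ)√(2mE).
n = (1.35/π) × √(2 × 1 × 67.7) = 5.000 → n = 5.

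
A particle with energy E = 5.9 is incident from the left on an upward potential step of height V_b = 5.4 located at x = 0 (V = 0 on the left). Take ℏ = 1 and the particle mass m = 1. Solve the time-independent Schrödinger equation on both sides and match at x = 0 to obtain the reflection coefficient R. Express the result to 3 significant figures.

R = 0.301

The wavenumbers are k₁ = √(2mE)/ℏ = 3.435 on the left and k₂ = √(2m(E − V_b))/ℏ = 1.000 on the right.
Continuity of ψ and ψ′ at the step yields the reflection amplitude r = (k₁ − k₂)/(k₁ + k₂) = 0.5491; thus R = |r|² = 0.3015, T = 0.6985.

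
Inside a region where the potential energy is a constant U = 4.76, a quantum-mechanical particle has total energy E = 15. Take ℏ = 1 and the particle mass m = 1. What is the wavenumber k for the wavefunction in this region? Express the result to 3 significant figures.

With E > U the solution is oscillatory, ψ ∝ e^{±ikx} with k = √(2m(E − U))/ℏ.
k = √(2 × 1 × 10.24) = 4.525.

k = 4.53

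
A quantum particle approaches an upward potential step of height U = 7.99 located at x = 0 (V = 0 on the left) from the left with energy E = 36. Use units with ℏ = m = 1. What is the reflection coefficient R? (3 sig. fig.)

On each side the TISE gives plane waves with k = √(2m(E − V))/ℏ: k₁ = √(2·1·36) = 8.485, k₂ = √(2·1·28.01) = 7.485.
Continuity of ψ and ψ′ at the step yields the reflection amplitude r = (k₁ − k₂)/(k₁ + k₂) = 0.06266; thus R = |r|² = 0.003926, T = 0.9961.

R = 0.00393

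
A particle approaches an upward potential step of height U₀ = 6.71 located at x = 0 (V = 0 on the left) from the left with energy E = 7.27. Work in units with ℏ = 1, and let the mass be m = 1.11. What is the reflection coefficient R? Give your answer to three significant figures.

The wavenumbers are k₁ = √(2mE)/ℏ = 4.017 on the left and k₂ = √(2m(E − U₀))/ℏ = 1.115 on the right.
Continuity of ψ and ψ′ at the step yields the reflection amplitude r = (k₁ − k₂)/(k₁ + k₂) = 0.5655; thus R = |r|² = 0.3198, T = 0.6802.

R = 0.320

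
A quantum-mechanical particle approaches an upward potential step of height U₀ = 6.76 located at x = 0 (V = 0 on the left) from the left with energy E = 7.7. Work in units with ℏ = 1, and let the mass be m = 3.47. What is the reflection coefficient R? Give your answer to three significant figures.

On each side the TISE gives plane waves with k = √(2m(E − V))/ℏ: k₁ = √(2·3.47·7.7) = 7.310, k₂ = √(2·3.47·0.94) = 2.554.
Matching ψ and ψ′ at x = 0 gives r = (k₁ − k₂)/(k₁ + k₂), so R = r² = 0.2325 and T = 1 − R = 0.7675.

R = 0.232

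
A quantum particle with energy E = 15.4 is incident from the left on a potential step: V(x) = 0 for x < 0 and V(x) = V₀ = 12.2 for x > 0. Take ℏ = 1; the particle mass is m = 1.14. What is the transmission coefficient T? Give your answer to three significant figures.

The wavenumbers are k₁ = √(2mE)/ℏ = 5.926 on the left and k₂ = √(2m(E − V₀))/ℏ = 2.701 on the right.
Continuity of ψ and ψ′ at the step yields the reflection amplitude r = (k₁ − k₂)/(k₁ + k₂) = 0.3738; thus R = |r|² = 0.1397, T = 0.8603.

T = 0.860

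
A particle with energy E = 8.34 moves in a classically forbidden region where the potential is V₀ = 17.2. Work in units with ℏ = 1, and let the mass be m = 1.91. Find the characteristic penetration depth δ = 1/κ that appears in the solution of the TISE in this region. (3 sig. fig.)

Since E < V₀ the TISE in this region is ψ'' = κ²ψ with κ = √(2m(V₀ − E))/ℏ.
κ = √(2 × 1.91 × 8.86) = 5.818. The penetration depth is δ = 1/κ = 0.172.

δ = 0.172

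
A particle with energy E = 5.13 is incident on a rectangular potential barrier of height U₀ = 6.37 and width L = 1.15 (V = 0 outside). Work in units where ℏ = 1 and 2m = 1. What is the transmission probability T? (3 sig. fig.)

Since E < U₀ the interior solution is evanescent with decay constant κ = √(2m(U₀ − E))/ℏ = 1.114.
κL = 1.281, sinh(κL) = 1.660.
The exact tunnelling result is T⁻¹ = 1 + U₀² sinh²(κL) / [4E(U₀ − E)] = 5.397, so T = 0.185.

T = 0.185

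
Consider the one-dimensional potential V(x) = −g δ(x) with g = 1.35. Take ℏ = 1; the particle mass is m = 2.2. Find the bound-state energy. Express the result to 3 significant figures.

E = -2.00

For x ≠ 0 the bound state is ψ ∝ e^{−κ|x|}; integrating the TISE across the delta gives the cusp condition 2κ = 2mg/ℏ², so κ = 2.970.
Then E = −ℏ²κ²/(2m) = −mg²/(2ℏ²) = -2.005.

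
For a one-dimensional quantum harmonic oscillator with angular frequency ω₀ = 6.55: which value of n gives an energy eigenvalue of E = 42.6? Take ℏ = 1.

Invert E_n = (n + ½)ℏω₀: n = E/ℏω₀ − ½ = 6.004, so n = 6.

n = 6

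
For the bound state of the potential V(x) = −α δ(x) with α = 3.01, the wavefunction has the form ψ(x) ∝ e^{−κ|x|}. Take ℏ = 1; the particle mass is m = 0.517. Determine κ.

Integrate −(ℏ²/2m)ψ'' − αδ(x)ψ = Eψ from −ε to +ε: the ψ'' term gives ψ'(0⁺) − ψ'(0⁻) and the δ term gives −(2mα/ℏ²)ψ(0).
With ψ ∝ e^{−κ|x|} this yields −2κ = −2mα/ℏ², so κ = mα/ℏ² = 1.556.

κ = 1.56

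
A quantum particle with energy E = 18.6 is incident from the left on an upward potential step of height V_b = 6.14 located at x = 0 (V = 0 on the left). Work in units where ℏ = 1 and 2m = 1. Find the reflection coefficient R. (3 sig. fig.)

R = 0.00997

The wavenumbers are k₁ = √(2mE)/ℏ = 4.313 on the left and k₂ = √(2m(E − V_b))/ℏ = 3.530 on the right.
Continuity of ψ and ψ′ at the step yields the reflection amplitude r = (k₁ − k₂)/(k₁ + k₂) = 0.09983; thus R = |r|² = 0.009965, T = 0.9900.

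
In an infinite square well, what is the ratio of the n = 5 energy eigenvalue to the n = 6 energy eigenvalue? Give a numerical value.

Since E_n ∝ n², the ratio is (5/6)² = 0.694444.

0.694444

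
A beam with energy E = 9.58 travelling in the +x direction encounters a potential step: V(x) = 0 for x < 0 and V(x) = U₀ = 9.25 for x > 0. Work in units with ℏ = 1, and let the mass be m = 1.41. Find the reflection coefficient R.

R = 0.472

On each side the TISE gives plane waves with k = √(2m(E − V))/ℏ: k₁ = √(2·1.41·9.58) = 5.198, k₂ = √(2·1.41·0.33) = 0.9647.
Matching ψ and ψ′ at x = 0 gives r = (k₁ − k₂)/(k₁ + k₂), so R = r² = 0.4718 and T = 1 − R = 0.5282.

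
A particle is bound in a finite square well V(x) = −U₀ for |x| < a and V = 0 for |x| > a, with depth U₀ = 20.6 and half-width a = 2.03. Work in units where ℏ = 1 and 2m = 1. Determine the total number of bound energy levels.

N = 6

The dimensionless depth is z₀ = a√(2mU₀)/ℏ = 2.03 × √(20.60) = 9.214.
A new bound state (alternating even/odd) appears each time z₀ passes a multiple of π/2, so N = ⌊2z₀/π⌋ + 1 = ⌊5.866⌋ + 1 = 6.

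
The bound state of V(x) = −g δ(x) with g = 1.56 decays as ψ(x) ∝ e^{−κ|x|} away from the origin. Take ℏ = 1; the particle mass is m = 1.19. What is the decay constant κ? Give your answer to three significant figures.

κ = 1.86

Integrating the TISE across x = 0 gives the cusp condition ψ'(0⁺) − ψ'(0⁻) = −(2mg/ℏ²)ψ(0).
With ψ ∝ e^{−κ|x|} this yields −2κ = −2mg/ℏ², so κ = mg/ℏ² = 1.856.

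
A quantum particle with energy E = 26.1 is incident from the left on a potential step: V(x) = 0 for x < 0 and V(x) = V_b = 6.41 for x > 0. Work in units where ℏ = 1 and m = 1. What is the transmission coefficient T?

On each side the TISE gives plane waves with k = √(2m(E − V))/ℏ: k₁ = √(2·1·26.1) = 7.225, k₂ = √(2·1·19.69) = 6.275.
Matching ψ and ψ′ at x = 0 gives r = (k₁ − k₂)/(k₁ + k₂), so R = r² = 0.004948 and T = 1 − R = 0.9951.

T = 0.995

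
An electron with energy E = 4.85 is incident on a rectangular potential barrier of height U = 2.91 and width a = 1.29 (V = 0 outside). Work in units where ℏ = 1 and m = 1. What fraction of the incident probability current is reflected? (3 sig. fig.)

E > U: inside the barrier k₂ = √(2m(E − U))/ℏ = 1.970, k₂a = 2.541.
T = [1 + U² sin²(k₂a) / (4E(E − U))]⁻¹ = 1/1.072 = 0.933.
R = 1 − T = 0.0670.

R = 0.0670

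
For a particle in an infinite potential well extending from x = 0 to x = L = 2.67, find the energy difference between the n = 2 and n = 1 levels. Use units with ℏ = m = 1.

E_n = n²π²ℏ²/(2mL²), so ΔE = (2² − 1²) π²ℏ²/(2mL²).
ΔE = 3 × π² / (2 × 1 × 2.67²) = 2.077.

ΔE = 2.08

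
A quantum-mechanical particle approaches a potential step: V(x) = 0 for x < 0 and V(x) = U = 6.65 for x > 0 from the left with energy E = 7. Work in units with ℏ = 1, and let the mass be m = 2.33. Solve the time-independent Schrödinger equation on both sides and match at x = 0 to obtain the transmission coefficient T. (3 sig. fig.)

T = 0.597

The wavenumbers are k₁ = √(2mE)/ℏ = 5.711 on the left and k₂ = √(2m(E − U))/ℏ = 1.277 on the right.
Continuity of ψ and ψ′ at the step yields the reflection amplitude r = (k₁ − k₂)/(k₁ + k₂) = 0.6345; thus R = |r|² = 0.4026, T = 0.5974.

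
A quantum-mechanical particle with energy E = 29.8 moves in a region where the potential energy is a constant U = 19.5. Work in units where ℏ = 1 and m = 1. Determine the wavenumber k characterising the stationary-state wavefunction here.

k = 4.54

With E > U the solution is oscillatory, ψ ∝ e^{±ikx} with k = √(2m(E − U))/ℏ.
k = √(2 × 1 × 10.3) = 4.539.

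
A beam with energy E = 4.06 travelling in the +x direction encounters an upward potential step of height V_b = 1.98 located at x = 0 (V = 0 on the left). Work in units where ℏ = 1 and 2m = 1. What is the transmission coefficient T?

On each side the TISE gives plane waves with k = √(2m(E − V))/ℏ: k₁ = √(2·½·4.06) = 2.015, k₂ = √(2·½·2.08) = 1.442.
Continuity of ψ and ψ′ at the step yields the reflection amplitude r = (k₁ − k₂)/(k₁ + k₂) = 0.1657; thus R = |r|² = 0.02744, T = 0.9726.

T = 0.973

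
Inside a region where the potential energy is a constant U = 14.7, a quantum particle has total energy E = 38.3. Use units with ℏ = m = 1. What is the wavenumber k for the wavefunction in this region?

With E > U the solution is oscillatory, ψ ∝ e^{±ikx} with k = √(2m(E − U))/ℏ.
k = √(2 × 1 × 23.6) = 6.870.

k = 6.87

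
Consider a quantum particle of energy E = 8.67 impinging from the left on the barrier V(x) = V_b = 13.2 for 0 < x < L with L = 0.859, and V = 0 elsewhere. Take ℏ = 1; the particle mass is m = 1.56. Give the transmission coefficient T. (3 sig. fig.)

T = 0.00564

E < V_b: inside the barrier ψ ∝ e^{±κx} with κ = √(2m(V_b − E))/ℏ = 3.759.
κL = 3.229, sinh(κL) = 12.61.
The exact tunnelling result is T⁻¹ = 1 + V_b² sinh²(κL) / [4E(V_b − E)] = 177.4, so T = 0.00564.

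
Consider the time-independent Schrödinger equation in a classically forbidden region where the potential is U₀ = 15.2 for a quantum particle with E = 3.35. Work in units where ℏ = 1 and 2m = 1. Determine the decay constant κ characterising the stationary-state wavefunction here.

Since E < U₀ the TISE in this region is ψ'' = κ²ψ with κ = √(2m(U₀ − E))/ℏ.
κ = √(2 × 0.5 × 11.85) = 3.442.

κ = 3.44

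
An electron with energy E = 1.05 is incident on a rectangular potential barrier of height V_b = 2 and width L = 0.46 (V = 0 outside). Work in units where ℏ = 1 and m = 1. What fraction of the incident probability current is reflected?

E < V_b: inside the barrier ψ ∝ e^{±κx} with κ = √(2m(V_b − E))/ℏ = 1.378.
κL = 0.6341, sinh(κL) = 0.6774.
Matching ψ, ψ′ at both faces gives T = [1 + V_b² sinh²(κL) / (4E(V_b − E))]⁻¹ = 1/1.460 = 0.685.
R = 1 − T = 0.315.

R = 0.315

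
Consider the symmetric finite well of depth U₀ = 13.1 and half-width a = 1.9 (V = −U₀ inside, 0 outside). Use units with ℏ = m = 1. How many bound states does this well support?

N = 7

Define the well-strength parameter z₀ = (a/ℏ)√(2mU₀) = 1.9 × √(2·1·13.1) = 9.725.
A new bound state (alternating even/odd) appears each time z₀ passes a multiple of π/2, so N = ⌊2z₀/π⌋ + 1 = ⌊6.191⌋ + 1 = 7.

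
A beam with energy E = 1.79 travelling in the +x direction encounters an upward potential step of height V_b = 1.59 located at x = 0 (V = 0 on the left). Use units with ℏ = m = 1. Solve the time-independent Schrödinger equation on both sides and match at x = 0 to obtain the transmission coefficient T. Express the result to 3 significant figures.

T = 0.751

On each side the TISE gives plane waves with k = √(2m(E − V))/ℏ: k₁ = √(2·1·1.79) = 1.892, k₂ = √(2·1·0.2) = 0.6325.
Matching ψ and ψ′ at x = 0 gives r = (k₁ − k₂)/(k₁ + k₂), so R = r² = 0.2490 and T = 1 − R = 0.7510.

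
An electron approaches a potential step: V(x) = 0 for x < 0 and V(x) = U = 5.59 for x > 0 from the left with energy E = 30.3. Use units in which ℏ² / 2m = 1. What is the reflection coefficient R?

R = 0.00259

On each side the TISE gives plane waves with k = √(2m(E − V))/ℏ: k₁ = √(2·½·30.3) = 5.505, k₂ = √(2·½·24.71) = 4.971.
Continuity of ψ and ψ′ at the step yields the reflection amplitude r = (k₁ − k₂)/(k₁ + k₂) = 0.05094; thus R = |r|² = 0.002595, T = 0.9974.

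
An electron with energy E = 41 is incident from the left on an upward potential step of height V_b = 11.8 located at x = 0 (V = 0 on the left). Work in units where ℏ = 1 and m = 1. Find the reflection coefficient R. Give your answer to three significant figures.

R = 0.00717

On each side the TISE gives plane waves with k = √(2m(E − V))/ℏ: k₁ = √(2·1·41) = 9.055, k₂ = √(2·1·29.2) = 7.642.
Matching ψ and ψ′ at x = 0 gives r = (k₁ − k₂)/(k₁ + k₂), so R = r² = 0.007165 and T = 1 − R = 0.9928.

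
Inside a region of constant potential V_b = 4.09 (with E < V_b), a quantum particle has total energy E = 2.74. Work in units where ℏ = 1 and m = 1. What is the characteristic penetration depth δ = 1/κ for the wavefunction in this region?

δ = 0.609

Since E < V_b the TISE in this region is ψ'' = κ²ψ with κ = √(2m(V_b − E))/ℏ.
κ = √(2 × 1 × 1.35) = 1.643. The penetration depth is δ = 1/κ = 0.609.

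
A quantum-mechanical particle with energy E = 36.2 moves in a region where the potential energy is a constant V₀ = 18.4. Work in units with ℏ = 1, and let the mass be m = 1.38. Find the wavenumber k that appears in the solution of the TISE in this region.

k = 7.01

With E > V₀ the solution is oscillatory, ψ ∝ e^{±ikx} with k = √(2m(E − V₀))/ℏ.
k = √(2 × 1.38 × 17.8) = 7.009.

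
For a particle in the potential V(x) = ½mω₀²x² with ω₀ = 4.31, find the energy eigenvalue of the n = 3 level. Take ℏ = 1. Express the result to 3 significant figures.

Using E_n = (n + ½)ℏω₀: E_3 = 3.5 × 4.31 = 15.09.

E = 15.1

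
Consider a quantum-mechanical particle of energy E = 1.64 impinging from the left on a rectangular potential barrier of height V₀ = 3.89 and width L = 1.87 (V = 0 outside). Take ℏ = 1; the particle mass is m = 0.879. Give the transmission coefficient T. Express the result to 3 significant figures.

Since E < V₀ the interior solution is evanescent with decay constant κ = √(2m(V₀ − E))/ℏ = 1.989.
κL = 3.719, sinh(κL) = 20.60.
The exact tunnelling result is T⁻¹ = 1 + V₀² sinh²(κL) / [4E(V₀ − E)] = 436.2, so T = 0.00229.

T = 0.00229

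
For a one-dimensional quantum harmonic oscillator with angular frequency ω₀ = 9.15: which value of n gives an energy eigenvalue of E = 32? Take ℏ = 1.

Invert E_n = (n + ½)ℏω₀: n = E/ℏω₀ − ½ = 2.997, so n = 3.

n = 3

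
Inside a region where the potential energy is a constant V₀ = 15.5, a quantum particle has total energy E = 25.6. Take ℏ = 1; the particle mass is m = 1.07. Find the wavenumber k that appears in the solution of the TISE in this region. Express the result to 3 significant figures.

With E > V₀ the solution is oscillatory, ψ ∝ e^{±ikx} with k = √(2m(E − V₀))/ℏ.
k = √(2 × 1.07 × 10.1) = 4.649.

k = 4.65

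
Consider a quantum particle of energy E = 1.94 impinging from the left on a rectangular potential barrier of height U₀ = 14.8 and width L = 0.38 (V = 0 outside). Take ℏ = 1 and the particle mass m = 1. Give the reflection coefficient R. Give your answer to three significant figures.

Since E < U₀ the interior solution is evanescent with decay constant κ = √(2m(U₀ − E))/ℏ = 5.071.
κL = 1.927, sinh(κL) = 3.362.
The exact tunnelling result is T⁻¹ = 1 + U₀² sinh²(κL) / [4E(U₀ − E)] = 25.81, so T = 0.0387.
R = 1 − T = 0.961.

R = 0.961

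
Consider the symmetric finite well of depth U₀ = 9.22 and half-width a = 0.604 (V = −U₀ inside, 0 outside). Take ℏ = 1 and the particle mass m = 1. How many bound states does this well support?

N = 2

Define the well-strength parameter z₀ = (a/ℏ)√(2mU₀) = 0.604 × √(2·1·9.22) = 2.594.
The even/odd transcendental equations gain one root per π/2 in z₀, giving N = 1 + ⌊2z₀/π⌋ = 1 + ⌊1.651⌋ = 2.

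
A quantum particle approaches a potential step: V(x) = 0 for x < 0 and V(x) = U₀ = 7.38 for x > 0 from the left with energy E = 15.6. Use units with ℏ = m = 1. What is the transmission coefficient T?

The wavenumbers are k₁ = √(2mE)/ℏ = 5.586 on the left and k₂ = √(2m(E − U₀))/ℏ = 4.055 on the right.
Continuity of ψ and ψ′ at the step yields the reflection amplitude r = (k₁ − k₂)/(k₁ + k₂) = 0.1588; thus R = |r|² = 0.02522, T = 0.9748.

T = 0.975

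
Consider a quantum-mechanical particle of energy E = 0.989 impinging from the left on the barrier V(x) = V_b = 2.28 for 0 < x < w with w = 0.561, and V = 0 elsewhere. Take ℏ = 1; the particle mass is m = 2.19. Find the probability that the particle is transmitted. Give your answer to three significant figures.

T = 0.239

Since E < V_b the interior solution is evanescent with decay constant κ = √(2m(V_b − E))/ℏ = 2.378.
κw = 1.334, sinh(κw) = 1.766.
Matching ψ, ψ′ at both faces gives T = [1 + V_b² sinh²(κw) / (4E(V_b − E))]⁻¹ = 1/4.176 = 0.239.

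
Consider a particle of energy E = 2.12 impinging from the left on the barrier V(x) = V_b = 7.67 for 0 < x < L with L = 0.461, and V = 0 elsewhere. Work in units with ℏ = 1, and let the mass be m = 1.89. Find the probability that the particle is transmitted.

Since E < V_b the interior solution is evanescent with decay constant κ = √(2m(V_b − E))/ℏ = 4.580.
κL = 2.112, sinh(κL) = 4.070.
Matching ψ, ψ′ at both faces gives T = [1 + V_b² sinh²(κL) / (4E(V_b − E))]⁻¹ = 1/21.70 = 0.0461.

T = 0.0461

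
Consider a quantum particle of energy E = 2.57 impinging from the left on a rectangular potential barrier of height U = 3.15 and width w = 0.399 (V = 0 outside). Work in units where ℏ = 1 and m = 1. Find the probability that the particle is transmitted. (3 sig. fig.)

T = 0.754

Since E < U the interior solution is evanescent with decay constant κ = √(2m(U − E))/ℏ = 1.077.
κw = 0.4297, sinh(κw) = 0.4431.
The exact tunnelling result is T⁻¹ = 1 + U² sinh²(κw) / [4E(U − E)] = 1.327, so T = 0.754.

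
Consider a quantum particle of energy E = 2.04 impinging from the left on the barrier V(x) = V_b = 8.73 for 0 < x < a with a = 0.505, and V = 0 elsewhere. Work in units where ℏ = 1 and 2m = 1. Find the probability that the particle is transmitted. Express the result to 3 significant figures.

E < V_b: inside the barrier ψ ∝ e^{±κx} with κ = √(2m(V_b − E))/ℏ = 2.587.
κa = 1.306, sinh(κa) = 1.711.
The exact tunnelling result is T⁻¹ = 1 + V_b² sinh²(κa) / [4E(V_b − E)] = 5.085, so T = 0.197.

T = 0.197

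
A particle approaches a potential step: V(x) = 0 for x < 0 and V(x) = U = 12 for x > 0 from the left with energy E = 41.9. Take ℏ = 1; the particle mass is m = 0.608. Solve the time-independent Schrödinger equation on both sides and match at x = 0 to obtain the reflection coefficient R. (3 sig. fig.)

R = 0.00708

On each side the TISE gives plane waves with k = √(2m(E − V))/ℏ: k₁ = √(2·0.608·41.9) = 7.138, k₂ = √(2·0.608·29.9) = 6.030.
Continuity of ψ and ψ′ at the step yields the reflection amplitude r = (k₁ − k₂)/(k₁ + k₂) = 0.08416; thus R = |r|² = 0.007082, T = 0.9929.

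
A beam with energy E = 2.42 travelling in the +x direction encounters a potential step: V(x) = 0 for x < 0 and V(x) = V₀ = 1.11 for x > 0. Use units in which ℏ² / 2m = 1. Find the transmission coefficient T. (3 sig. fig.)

The wavenumbers are k₁ = √(2mE)/ℏ = 1.556 on the left and k₂ = √(2m(E − V₀))/ℏ = 1.145 on the right.
Matching ψ and ψ′ at x = 0 gives r = (k₁ − k₂)/(k₁ + k₂), so R = r² = 0.02318 and T = 1 − R = 0.9768.

T = 0.977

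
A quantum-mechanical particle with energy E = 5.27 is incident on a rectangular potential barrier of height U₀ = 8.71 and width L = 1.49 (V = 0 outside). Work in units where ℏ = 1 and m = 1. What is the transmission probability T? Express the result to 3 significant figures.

T = 0.00154

E < U₀: inside the barrier ψ ∝ e^{±κx} with κ = √(2m(U₀ − E))/ℏ = 2.623.
κL = 3.908, sinh(κL) = 24.90.
Matching ψ, ψ′ at both faces gives T = [1 + U₀² sinh²(κL) / (4E(U₀ − E))]⁻¹ = 1/649.4 = 0.00154.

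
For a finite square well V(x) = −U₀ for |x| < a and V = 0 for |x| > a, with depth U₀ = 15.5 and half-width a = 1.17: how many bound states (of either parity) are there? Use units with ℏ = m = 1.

Define the well-strength parameter z₀ = (a/ℏ)√(2mU₀) = 1.17 × √(2·1·15.5) = 6.514.
A new bound state (alternating even/odd) appears each time z₀ passes a multiple of π/2, so N = ⌊2z₀/π⌋ + 1 = ⌊4.147⌋ + 1 = 5.

N = 5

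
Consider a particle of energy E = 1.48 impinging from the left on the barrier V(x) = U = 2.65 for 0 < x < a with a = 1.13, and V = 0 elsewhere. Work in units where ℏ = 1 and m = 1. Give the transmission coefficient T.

E < U: inside the barrier ψ ∝ e^{±κx} with κ = √(2m(U − E))/ℏ = 1.530.
κa = 1.729, sinh(κa) = 2.728.
The exact tunnelling result is T⁻¹ = 1 + U² sinh²(κa) / [4E(U − E)] = 8.543, so T = 0.117.

T = 0.117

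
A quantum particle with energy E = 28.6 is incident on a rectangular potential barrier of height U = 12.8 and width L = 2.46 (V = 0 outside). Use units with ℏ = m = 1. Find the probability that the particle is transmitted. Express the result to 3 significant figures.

E > U: inside the barrier k₂ = √(2m(E − U))/ℏ = 5.621, k₂L = 13.83.
Matching at both interfaces gives T⁻¹ = 1 + U² sin²(k₂L) / [4E(E − U)] = 1.082, hence T = 0.924.

T = 0.924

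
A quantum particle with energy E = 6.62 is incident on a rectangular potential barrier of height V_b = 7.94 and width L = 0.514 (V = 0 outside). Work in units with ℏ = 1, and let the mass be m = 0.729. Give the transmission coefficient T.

E < V_b: inside the barrier ψ ∝ e^{±κx} with κ = √(2m(V_b − E))/ℏ = 1.387.
κL = 0.7131, sinh(κL) = 0.7750.
The exact tunnelling result is T⁻¹ = 1 + V_b² sinh²(κL) / [4E(V_b − E)] = 2.083, so T = 0.480.

T = 0.480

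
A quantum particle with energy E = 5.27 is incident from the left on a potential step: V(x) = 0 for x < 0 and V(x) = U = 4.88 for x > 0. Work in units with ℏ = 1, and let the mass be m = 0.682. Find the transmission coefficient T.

The wavenumbers are k₁ = √(2mE)/ℏ = 2.681 on the left and k₂ = √(2m(E − U))/ℏ = 0.7294 on the right.
Matching ψ and ψ′ at x = 0 gives r = (k₁ − k₂)/(k₁ + k₂), so R = r² = 0.3275 and T = 1 − R = 0.6725.

T = 0.672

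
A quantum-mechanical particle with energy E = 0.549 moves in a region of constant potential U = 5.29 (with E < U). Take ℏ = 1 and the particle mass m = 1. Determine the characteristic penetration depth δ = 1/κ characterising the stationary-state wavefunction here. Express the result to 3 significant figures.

Since E < U the TISE in this region is ψ'' = κ²ψ with κ = √(2m(U − E))/ℏ.
κ = √(2 × 1 × 4.741) = 3.079. The penetration depth is δ = 1/κ = 0.325.

δ = 0.325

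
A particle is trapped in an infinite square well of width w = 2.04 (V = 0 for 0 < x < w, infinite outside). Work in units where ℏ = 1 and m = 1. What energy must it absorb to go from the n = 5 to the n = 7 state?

E_n = n²π²ℏ²/(2mw²), so ΔE = (7² − 5²) π²ℏ²/(2mw²).
ΔE = 24 × π² / (2 × 1 × 2.04²) = 28.46.

ΔE = 28.5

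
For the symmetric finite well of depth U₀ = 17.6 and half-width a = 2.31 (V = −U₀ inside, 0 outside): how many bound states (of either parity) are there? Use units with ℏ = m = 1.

N = 9

Define the well-strength parameter z₀ = (a/ℏ)√(2mU₀) = 2.31 × √(2·1·17.6) = 13.71.
A new bound state (alternating even/odd) appears each time z₀ passes a multiple of π/2, so N = ⌊2z₀/π⌋ + 1 = ⌊8.725⌋ + 1 = 9.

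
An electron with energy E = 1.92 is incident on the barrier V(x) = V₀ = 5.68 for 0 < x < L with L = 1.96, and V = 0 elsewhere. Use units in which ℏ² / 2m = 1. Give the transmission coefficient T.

E < V₀: inside the barrier ψ ∝ e^{±κx} with κ = √(2m(V₀ − E))/ℏ = 1.939.
κL = 3.801, sinh(κL) = 22.35.
Matching ψ, ψ′ at both faces gives T = [1 + V₀² sinh²(κL) / (4E(V₀ − E))]⁻¹ = 1/559.2 = 0.00179.

T = 0.00179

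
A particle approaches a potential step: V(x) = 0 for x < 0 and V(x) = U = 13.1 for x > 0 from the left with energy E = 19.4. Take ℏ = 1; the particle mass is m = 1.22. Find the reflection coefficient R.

On each side the TISE gives plane waves with k = √(2m(E − V))/ℏ: k₁ = √(2·1.22·19.4) = 6.880, k₂ = √(2·1.22·6.3) = 3.921.
Continuity of ψ and ψ′ at the step yields the reflection amplitude r = (k₁ − k₂)/(k₁ + k₂) = 0.2740; thus R = |r|² = 0.07507, T = 0.9249.

R = 0.0751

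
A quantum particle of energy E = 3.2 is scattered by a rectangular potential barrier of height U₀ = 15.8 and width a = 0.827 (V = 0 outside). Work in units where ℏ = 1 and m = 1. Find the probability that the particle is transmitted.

E < U₀: inside the barrier ψ ∝ e^{±κx} with κ = √(2m(U₀ − E))/ℏ = 5.020.
κa = 4.152, sinh(κa) = 31.76.
Matching ψ, ψ′ at both faces gives T = [1 + U₀² sinh²(κa) / (4E(U₀ − E))]⁻¹ = 1/1562 = 0.000640.

T = 0.000640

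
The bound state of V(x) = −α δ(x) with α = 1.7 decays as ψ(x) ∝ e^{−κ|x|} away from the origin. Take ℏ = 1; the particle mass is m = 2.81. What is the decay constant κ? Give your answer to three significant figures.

Integrating the TISE across x = 0 gives the cusp condition ψ'(0⁺) − ψ'(0⁻) = −(2mα/ℏ²)ψ(0).
With ψ ∝ e^{−κ|x|} this yields −2κ = −2mα/ℏ², so κ = mα/ℏ² = 4.777.

κ = 4.78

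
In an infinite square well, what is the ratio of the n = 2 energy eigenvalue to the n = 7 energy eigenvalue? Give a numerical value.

0.0816327

Since E_n ∝ n², the ratio is (2/7)² = 0.0816327.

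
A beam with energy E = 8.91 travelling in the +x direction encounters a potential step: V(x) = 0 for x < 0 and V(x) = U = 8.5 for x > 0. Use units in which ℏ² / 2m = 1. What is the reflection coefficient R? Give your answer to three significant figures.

The wavenumbers are k₁ = √(2mE)/ℏ = 2.985 on the left and k₂ = √(2m(E − U))/ℏ = 0.6403 on the right.
Matching ψ and ψ′ at x = 0 gives r = (k₁ − k₂)/(k₁ + k₂), so R = r² = 0.4183 and T = 1 − R = 0.5817.

R = 0.418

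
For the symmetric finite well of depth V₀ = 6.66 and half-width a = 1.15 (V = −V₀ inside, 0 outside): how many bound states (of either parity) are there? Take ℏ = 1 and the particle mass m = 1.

The dimensionless depth is z₀ = a√(2mV₀)/ℏ = 1.15 × √(13.32) = 4.197.
The even/odd transcendental equations gain one root per π/2 in z₀, giving N = 1 + ⌊2z₀/π⌋ = 1 + ⌊2.672⌋ = 3.

N = 3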